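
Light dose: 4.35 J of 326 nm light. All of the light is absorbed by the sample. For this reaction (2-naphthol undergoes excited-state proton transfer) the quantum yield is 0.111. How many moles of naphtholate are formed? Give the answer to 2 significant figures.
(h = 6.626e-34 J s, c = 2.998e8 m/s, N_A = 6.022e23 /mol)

Photon energy at 326 nm: hc/λ = (6.626e-34)(2.998e8)/(326e-9) = 6.093e-19 J.
Photons incident: 4.35 / 6.093e-19 = 7.139e18, i.e. 7.139e18/6.022e23 = 1.185e-5 mol.
Product: Φ × n_abs = 0.111 × 1.185e-5 = 1.315e-6 mol.

1.3e-6 mol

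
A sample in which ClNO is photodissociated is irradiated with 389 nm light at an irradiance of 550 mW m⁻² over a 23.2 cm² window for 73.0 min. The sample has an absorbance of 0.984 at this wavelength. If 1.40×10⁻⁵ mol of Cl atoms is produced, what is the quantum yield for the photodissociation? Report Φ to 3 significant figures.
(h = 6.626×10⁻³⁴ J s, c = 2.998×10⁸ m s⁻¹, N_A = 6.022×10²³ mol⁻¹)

Photon energy at 389 nm: hc/λ = (6.626×10⁻³⁴)(2.998×10⁸)/(389×10⁻⁹) = 5.107×10⁻¹⁹ J.
Energy delivered: (550 mW m⁻²)(23.2×10⁻⁴ m²)(4380 s) = 5.589 J.
Photons incident: 5.589 / 5.107×10⁻¹⁹ = 1.094×10¹⁹, i.e. 1.094×10¹⁹/6.022×10²³ = 1.817×10⁻⁵ mol.
Fraction absorbed: 1 − 10^(−0.984) = 0.8962.
Photons absorbed: 0.8962 × 1.817×10⁻⁵ = 1.628×10⁻⁵ mol.
Φ = 1.40×10⁻⁵ mol / 1.628×10⁻⁵ mol photons = 0.860.

Φ = 0.860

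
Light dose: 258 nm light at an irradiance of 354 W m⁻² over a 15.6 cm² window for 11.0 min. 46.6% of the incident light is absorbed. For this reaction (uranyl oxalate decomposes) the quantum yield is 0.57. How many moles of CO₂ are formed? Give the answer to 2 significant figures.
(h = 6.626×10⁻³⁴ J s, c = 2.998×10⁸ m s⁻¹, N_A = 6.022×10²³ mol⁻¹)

2.1×10⁻⁴ mol

Photon energy at 258 nm: hc/λ = (6.626×10⁻³⁴)(2.998×10⁸)/(258×10⁻⁹) = 7.700×10⁻¹⁹ J.
Energy delivered: (354 W m⁻²)(15.6×10⁻⁴ m²)(660 s) = 364.5 J.
Photons incident: 364.5 / 7.700×10⁻¹⁹ = 4.734×10²⁰, i.e. 4.734×10²⁰/6.022×10²³ = 7.861×10⁻⁴ mol.
Photons absorbed: 0.466 × 7.861×10⁻⁴ = 3.663×10⁻⁴ mol.
Product: Φ × n_abs = 0.57 × 3.663×10⁻⁴ = 2.088×10⁻⁴ mol.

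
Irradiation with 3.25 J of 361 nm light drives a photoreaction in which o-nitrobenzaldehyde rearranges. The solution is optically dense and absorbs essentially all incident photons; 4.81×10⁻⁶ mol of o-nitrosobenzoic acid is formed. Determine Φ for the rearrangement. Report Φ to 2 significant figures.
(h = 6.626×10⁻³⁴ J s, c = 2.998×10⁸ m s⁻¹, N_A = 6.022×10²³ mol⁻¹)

Φ = 0.49

Photon energy at 361 nm: hc/λ = (6.626×10⁻³⁴)(2.998×10⁸)/(361×10⁻⁹) = 5.503×10⁻¹⁹ J.
Photons incident: 3.25 / 5.503×10⁻¹⁹ = 5.906×10¹⁸, i.e. 5.906×10¹⁸/6.022×10²³ = 9.807×10⁻⁶ mol.
Φ = 4.81×10⁻⁶ mol / 9.807×10⁻⁶ mol photons = 0.49.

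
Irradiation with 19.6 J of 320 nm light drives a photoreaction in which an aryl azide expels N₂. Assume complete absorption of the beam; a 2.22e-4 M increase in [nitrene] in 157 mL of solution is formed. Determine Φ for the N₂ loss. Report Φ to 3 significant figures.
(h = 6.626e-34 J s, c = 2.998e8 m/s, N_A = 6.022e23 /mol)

Product: (2.22e-4 M)(0.157 L) = 3.485e-5 mol.
Photon energy at 320 nm: hc/λ = (6.626e-34)(2.998e8)/(320e-9) = 6.208e-19 J.
Photons incident: 19.6 / 6.208e-19 = 3.157e19, i.e. 3.157e19/6.022e23 = 5.242e-5 mol.
Φ = 3.485e-5 mol / 5.242e-5 mol photons = 0.665.

Φ = 0.665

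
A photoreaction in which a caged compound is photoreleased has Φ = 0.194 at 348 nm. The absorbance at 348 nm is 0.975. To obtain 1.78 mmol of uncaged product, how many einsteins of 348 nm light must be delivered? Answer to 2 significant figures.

0.010 einstein

Product: 1.78 mmol = 0.00178 mol.
Photons that must be absorbed: 0.00178 / 0.194 = 0.009175 mol.
Fraction absorbed: 1 − 10^(−0.975) = 0.8941.
Incident photons needed: 0.009175 / 0.8941 = 0.01026 mol.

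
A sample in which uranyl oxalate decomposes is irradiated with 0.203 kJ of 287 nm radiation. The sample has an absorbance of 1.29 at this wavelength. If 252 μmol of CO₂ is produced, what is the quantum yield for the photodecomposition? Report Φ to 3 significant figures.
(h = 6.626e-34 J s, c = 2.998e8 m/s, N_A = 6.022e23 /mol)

Φ = 0.545

Product: 252 μmol = 2.52e-4 mol.
Photon energy at 287 nm: hc/λ = (6.626e-34)(2.998e8)/(287e-9) = 6.922e-19 J.
Incident energy: 0.203 kJ = 203 J.
Photons incident: 203 / 6.922e-19 = 2.933e20, i.e. 2.933e20/6.022e23 = 4.870e-4 mol.
Fraction absorbed: 1 − 10^(−1.29) = 0.9487.
Photons absorbed: 0.9487 × 4.870e-4 = 4.620e-4 mol.
Φ = 2.52e-4 mol / 4.620e-4 mol photons = 0.545.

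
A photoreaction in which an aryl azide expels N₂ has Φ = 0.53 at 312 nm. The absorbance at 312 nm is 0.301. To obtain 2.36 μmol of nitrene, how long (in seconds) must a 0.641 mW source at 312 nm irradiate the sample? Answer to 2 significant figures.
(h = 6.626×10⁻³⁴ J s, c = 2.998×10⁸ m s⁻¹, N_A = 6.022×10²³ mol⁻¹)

t ≈ 5300 s

Product: 2.36 μmol = 2.36×10⁻⁶ mol.
Photons that must be absorbed: 2.36×10⁻⁶ / 0.53 = 4.453×10⁻⁶ mol.
Fraction absorbed: 1 − 10^(−0.301) = 0.5000.
Incident photons needed: 4.453×10⁻⁶ / 0.5000 = 8.906×10⁻⁶ mol.
Photon energy: hc/λ = 6.367×10⁻¹⁹ J; per mole, 3.834×10⁵ J mol⁻¹.
Energy required: 8.906×10⁻⁶ × 3.834×10⁵ = 3.415 J.
Time: 3.415 J / 0.000641 W = 5300 s.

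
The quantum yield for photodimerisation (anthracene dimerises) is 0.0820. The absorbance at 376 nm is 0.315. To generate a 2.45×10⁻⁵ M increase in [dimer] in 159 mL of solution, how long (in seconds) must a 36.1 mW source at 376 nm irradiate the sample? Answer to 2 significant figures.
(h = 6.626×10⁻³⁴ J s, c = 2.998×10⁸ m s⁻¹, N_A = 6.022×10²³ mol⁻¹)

t ≈ 810 s

Product: (2.45×10⁻⁵ M)(0.159 L) = 3.896×10⁻⁶ mol.
Photons that must be absorbed: 3.896×10⁻⁶ / 0.0820 = 4.751×10⁻⁵ mol.
Fraction absorbed: 1 − 10^(−0.315) = 0.5158.
Incident photons needed: 4.751×10⁻⁵ / 0.5158 = 9.211×10⁻⁵ mol.
Photon energy: hc/λ = 5.283×10⁻¹⁹ J; per mole, 3.181×10⁵ J mol⁻¹.
Energy required: 9.211×10⁻⁵ × 3.181×10⁵ = 29.30 J.
Time: 29.30 J / 0.0361 W = 810 s.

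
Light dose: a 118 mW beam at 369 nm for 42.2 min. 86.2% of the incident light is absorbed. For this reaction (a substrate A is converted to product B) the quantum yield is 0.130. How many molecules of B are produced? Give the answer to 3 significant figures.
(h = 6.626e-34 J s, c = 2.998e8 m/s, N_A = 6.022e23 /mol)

Photon energy at 369 nm: hc/λ = (6.626e-34)(2.998e8)/(369e-9) = 5.383e-19 J.
Energy delivered: (118 mW)(2532 s) = 298.8 J.
Photons incident: 298.8 / 5.383e-19 = 5.551e20, i.e. 5.551e20/6.022e23 = 9.218e-4 mol.
Photons absorbed: 0.862 × 9.218e-4 = 7.946e-4 mol.
Product: Φ × n_abs = 0.130 × 7.946e-4 = 1.033e-4 mol.
As a count: 1.033e-4 × 6.022e23 = 6.22e19.

6.22e19 molecules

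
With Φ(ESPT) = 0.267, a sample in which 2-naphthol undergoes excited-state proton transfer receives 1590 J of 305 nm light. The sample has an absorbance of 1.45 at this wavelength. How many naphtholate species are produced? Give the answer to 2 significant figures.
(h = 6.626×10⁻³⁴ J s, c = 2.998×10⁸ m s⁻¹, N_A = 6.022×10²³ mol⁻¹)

Photon energy at 305 nm: hc/λ = (6.626×10⁻³⁴)(2.998×10⁸)/(305×10⁻⁹) = 6.513×10⁻¹⁹ J.
Photons incident: 1590 / 6.513×10⁻¹⁹ = 2.441×10²¹, i.e. 2.441×10²¹/6.022×10²³ = 0.004053 mol.
Fraction absorbed: 1 − 10^(−1.45) = 0.9645.
Photons absorbed: 0.9645 × 0.004053 = 0.003909 mol.
Product: Φ × n_abs = 0.267 × 0.003909 = 0.001044 mol.
As a count: 0.001044 × 6.022×10²³ = 6.3×10²⁰.

6.3×10²⁰ species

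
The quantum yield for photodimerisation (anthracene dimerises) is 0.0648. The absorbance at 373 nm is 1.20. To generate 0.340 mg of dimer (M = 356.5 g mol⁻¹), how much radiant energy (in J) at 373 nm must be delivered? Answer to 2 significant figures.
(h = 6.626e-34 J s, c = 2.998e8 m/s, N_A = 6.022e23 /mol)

5.0 J

Product: 0.340 mg / 356.5 g mol⁻¹ = 9.537e-7 mol.
Photons that must be absorbed: 9.537e-7 / 0.0648 = 1.472e-5 mol.
Fraction absorbed: 1 − 10^(−1.20) = 0.9369.
Incident photons needed: 1.472e-5 / 0.9369 = 1.571e-5 mol.
Photon energy: hc/λ = 5.326e-19 J; per mole, 3.207e5 J mol⁻¹.
Energy required: 1.571e-5 × 3.207e5 = 5.0 J.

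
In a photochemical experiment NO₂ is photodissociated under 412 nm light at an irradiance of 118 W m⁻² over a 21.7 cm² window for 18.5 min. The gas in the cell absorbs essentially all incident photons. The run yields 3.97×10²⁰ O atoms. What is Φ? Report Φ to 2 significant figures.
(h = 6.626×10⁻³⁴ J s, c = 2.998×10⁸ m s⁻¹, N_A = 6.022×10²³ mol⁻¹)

Product: 3.97×10²⁰ / 6.022×10²³ = 6.592×10⁻⁴ mol.
Photon energy at 412 nm: hc/λ = (6.626×10⁻³⁴)(2.998×10⁸)/(412×10⁻⁹) = 4.822×10⁻¹⁹ J.
Energy delivered: (118 W m⁻²)(21.7×10⁻⁴ m²)(1110 s) = 284.2 J.
Photons incident: 284.2 / 4.822×10⁻¹⁹ = 5.894×10²⁰, i.e. 5.894×10²⁰/6.022×10²³ = 9.787×10⁻⁴ mol.
Φ = 6.592×10⁻⁴ mol / 9.787×10⁻⁴ mol photons = 0.67.

Φ = 0.67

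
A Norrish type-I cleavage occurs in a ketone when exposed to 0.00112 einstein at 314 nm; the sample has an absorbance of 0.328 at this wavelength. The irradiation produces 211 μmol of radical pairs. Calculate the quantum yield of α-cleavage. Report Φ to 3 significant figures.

Product: 211 μmol = 2.11×10⁻⁴ mol.
Fraction absorbed: 1 − 10^(−0.328) = 0.5301.
Photons absorbed: 0.5301 × 0.00112 = 5.937×10⁻⁴ mol.
Φ = 2.11×10⁻⁴ mol / 5.937×10⁻⁴ mol photons = 0.355.

Φ = 0.355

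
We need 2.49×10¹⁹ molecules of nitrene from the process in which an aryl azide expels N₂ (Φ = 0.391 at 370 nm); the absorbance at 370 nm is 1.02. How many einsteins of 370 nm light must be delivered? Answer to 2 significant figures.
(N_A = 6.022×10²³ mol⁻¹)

Product: 2.49×10¹⁹ / 6.022×10²³ = 4.135×10⁻⁵ mol.
Photons that must be absorbed: 4.135×10⁻⁵ / 0.391 = 1.058×10⁻⁴ mol.
Fraction absorbed: 1 − 10^(−1.02) = 0.9045.
Incident photons needed: 1.058×10⁻⁴ / 0.9045 = 1.170×10⁻⁴ mol.

1.2×10⁻⁴ einstein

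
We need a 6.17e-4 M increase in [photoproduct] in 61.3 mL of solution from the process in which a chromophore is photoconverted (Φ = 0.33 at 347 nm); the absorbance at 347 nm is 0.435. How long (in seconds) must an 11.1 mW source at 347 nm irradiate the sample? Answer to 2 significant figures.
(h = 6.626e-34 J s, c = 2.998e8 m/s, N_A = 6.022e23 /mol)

t ≈ 5600 s

Product: (6.17e-4 M)(0.0613 L) = 3.782e-5 mol.
Photons that must be absorbed: 3.782e-5 / 0.33 = 1.146e-4 mol.
Fraction absorbed: 1 − 10^(−0.435) = 0.6327.
Incident photons needed: 1.146e-4 / 0.6327 = 1.811e-4 mol.
Photon energy: hc/λ = 5.725e-19 J; per mole, 3.448e5 J mol⁻¹.
Energy required: 1.811e-4 × 3.448e5 = 62.44 J.
Time: 62.44 J / 0.0111 W = 5600 s.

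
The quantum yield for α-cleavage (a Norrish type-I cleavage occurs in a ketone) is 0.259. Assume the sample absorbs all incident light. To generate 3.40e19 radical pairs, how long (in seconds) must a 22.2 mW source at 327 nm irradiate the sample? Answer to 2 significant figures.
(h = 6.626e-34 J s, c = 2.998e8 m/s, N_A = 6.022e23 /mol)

Product: 3.40e19 / 6.022e23 = 5.646e-5 mol.
Photons that must be absorbed: 5.646e-5 / 0.259 = 2.180e-4 mol.
Photon energy: hc/λ = 6.075e-19 J; per mole, 3.658e5 J mol⁻¹.
Energy required: 2.180e-4 × 3.658e5 = 79.74 J.
Time: 79.74 J / 0.0222 W = 3600 s.

t ≈ 3600 s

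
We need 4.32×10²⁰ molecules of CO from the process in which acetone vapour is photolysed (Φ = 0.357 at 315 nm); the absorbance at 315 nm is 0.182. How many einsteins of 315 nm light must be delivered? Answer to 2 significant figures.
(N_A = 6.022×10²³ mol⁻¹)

0.0059 einstein

Product: 4.32×10²⁰ / 6.022×10²³ = 7.174×10⁻⁴ mol.
Photons that must be absorbed: 7.174×10⁻⁴ / 0.357 = 0.002010 mol.
Fraction absorbed: 1 − 10^(−0.182) = 0.3423.
Incident photons needed: 0.002010 / 0.3423 = 0.005872 mol.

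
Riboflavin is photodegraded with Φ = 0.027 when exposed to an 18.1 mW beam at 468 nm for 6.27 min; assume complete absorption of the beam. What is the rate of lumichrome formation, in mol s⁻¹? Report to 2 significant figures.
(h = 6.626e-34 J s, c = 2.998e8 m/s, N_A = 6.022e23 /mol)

1.9e-9 mol s⁻¹

Photon energy at 468 nm: hc/λ = (6.626e-34)(2.998e8)/(468e-9) = 4.245e-19 J.
Energy delivered: (18.1 mW)(376.2 s) = 6.809 J.
Photons incident: 6.809 / 4.245e-19 = 1.604e19, i.e. 1.604e19/6.022e23 = 2.664e-5 mol.
Product formed: 0.027 × 2.664e-5 = 7.193e-7 mol.
Rate: 7.193e-7 / 376.2 s = 1.9e-9 mol s⁻¹.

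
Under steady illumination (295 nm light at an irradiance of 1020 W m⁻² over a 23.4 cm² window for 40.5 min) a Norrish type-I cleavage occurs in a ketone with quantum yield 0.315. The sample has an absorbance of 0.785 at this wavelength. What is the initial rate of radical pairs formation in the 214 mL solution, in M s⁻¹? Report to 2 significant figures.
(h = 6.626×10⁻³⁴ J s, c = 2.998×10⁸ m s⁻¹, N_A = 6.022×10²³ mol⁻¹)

Photon energy at 295 nm: hc/λ = (6.626×10⁻³⁴)(2.998×10⁸)/(295×10⁻⁹) = 6.734×10⁻¹⁹ J.
Energy delivered: (1020 W m⁻²)(23.4×10⁻⁴ m²)(2430 s) = 5800 J.
Photons incident: 5800 / 6.734×10⁻¹⁹ = 8.613×10²¹, i.e. 8.613×10²¹/6.022×10²³ = 0.01430 mol.
Fraction absorbed: 1 − 10^(−0.785) = 0.8359.
Photons absorbed: 0.8359 × 0.01430 = 0.01195 mol.
Product formed: 0.315 × 0.01195 = 0.003764 mol.
Rate: 0.003764 mol / (2430 s × 0.214 L) = 7.2×10⁻⁶ M s⁻¹.

7.2×10⁻⁶ M s⁻¹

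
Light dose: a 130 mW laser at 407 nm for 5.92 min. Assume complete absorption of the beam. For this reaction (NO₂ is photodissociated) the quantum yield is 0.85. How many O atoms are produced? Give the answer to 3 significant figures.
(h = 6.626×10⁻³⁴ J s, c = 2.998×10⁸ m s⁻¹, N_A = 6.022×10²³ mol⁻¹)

8.04×10¹⁹ atoms

Photon energy at 407 nm: hc/λ = (6.626×10⁻³⁴)(2.998×10⁸)/(407×10⁻⁹) = 4.881×10⁻¹⁹ J.
Energy delivered: (130 mW)(355.2 s) = 46.18 J.
Photons incident: 46.18 / 4.881×10⁻¹⁹ = 9.461×10¹⁹, i.e. 9.461×10¹⁹/6.022×10²³ = 1.571×10⁻⁴ mol.
Product: Φ × n_abs = 0.85 × 1.571×10⁻⁴ = 1.335×10⁻⁴ mol.
As a count: 1.335×10⁻⁴ × 6.022×10²³ = 8.04×10¹⁹.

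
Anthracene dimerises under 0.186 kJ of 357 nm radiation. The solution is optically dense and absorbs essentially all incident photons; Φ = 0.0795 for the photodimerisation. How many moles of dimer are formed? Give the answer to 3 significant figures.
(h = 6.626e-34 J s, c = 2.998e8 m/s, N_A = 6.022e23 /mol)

Photon energy at 357 nm: hc/λ = (6.626e-34)(2.998e8)/(357e-9) = 5.564e-19 J.
Incident energy: 0.186 kJ = 186 J.
Photons incident: 186 / 5.564e-19 = 3.343e20, i.e. 3.343e20/6.022e23 = 5.551e-4 mol.
Product: Φ × n_abs = 0.0795 × 5.551e-4 = 4.413e-5 mol.

4.41e-5 mol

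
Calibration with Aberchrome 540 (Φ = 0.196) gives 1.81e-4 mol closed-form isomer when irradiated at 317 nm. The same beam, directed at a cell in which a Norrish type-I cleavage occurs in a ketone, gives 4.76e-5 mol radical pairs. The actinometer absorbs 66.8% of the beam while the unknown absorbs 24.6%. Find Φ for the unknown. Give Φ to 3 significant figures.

Φ = 0.140

Photons absorbed by the actinometer: 1.81e-4 / 0.196 = 9.235e-4 mol.
Incident flux: 9.235e-4 / 0.668 = 0.001382 einstein.
Absorbed by unknown: 0.246 × 0.001382 = 3.400e-4 mol.
Φ(unknown) = 4.76e-5 / 3.400e-4 = 0.140.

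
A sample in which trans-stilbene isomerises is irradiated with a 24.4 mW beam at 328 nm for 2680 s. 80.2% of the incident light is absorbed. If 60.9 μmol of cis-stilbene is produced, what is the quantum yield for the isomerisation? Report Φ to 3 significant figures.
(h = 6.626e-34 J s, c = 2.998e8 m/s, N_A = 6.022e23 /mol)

Φ = 0.424

Product: 60.9 μmol = 6.09e-5 mol.
Photon energy at 328 nm: hc/λ = (6.626e-34)(2.998e8)/(328e-9) = 6.056e-19 J.
Energy delivered: (24.4 mW)(2680 s) = 65.39 J.
Photons incident: 65.39 / 6.056e-19 = 1.080e20, i.e. 1.080e20/6.022e23 = 1.793e-4 mol.
Photons absorbed: 0.802 × 1.793e-4 = 1.438e-4 mol.
Φ = 6.09e-5 mol / 1.438e-4 mol photons = 0.424.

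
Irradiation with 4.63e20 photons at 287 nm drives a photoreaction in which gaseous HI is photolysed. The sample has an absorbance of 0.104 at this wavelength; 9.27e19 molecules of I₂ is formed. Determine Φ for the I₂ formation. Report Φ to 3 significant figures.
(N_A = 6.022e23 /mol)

Product: 9.27e19 / 6.022e23 = 1.539e-4 mol.
Moles of photons: 4.63e20 / 6.022e23 = 7.688e-4 mol.
Fraction absorbed: 1 − 10^(−0.104) = 0.2130.
Photons absorbed: 0.2130 × 7.688e-4 = 1.638e-4 mol.
Φ = 1.539e-4 mol / 1.638e-4 mol photons = 0.940.

Φ = 0.940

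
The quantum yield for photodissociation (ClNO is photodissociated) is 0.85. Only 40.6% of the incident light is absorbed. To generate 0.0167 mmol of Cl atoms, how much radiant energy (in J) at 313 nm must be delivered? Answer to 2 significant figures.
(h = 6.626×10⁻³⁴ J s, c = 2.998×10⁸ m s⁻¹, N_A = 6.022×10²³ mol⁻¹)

18 J

Product: 0.0167 mmol = 1.67×10⁻⁵ mol.
Photons that must be absorbed: 1.67×10⁻⁵ / 0.85 = 1.965×10⁻⁵ mol.
Incident photons needed: 1.965×10⁻⁵ / 0.406 = 4.840×10⁻⁵ mol.
Photon energy: hc/λ = 6.347×10⁻¹⁹ J; per mole, 3.822×10⁵ J mol⁻¹.
Energy required: 4.840×10⁻⁵ × 3.822×10⁵ = 18 J.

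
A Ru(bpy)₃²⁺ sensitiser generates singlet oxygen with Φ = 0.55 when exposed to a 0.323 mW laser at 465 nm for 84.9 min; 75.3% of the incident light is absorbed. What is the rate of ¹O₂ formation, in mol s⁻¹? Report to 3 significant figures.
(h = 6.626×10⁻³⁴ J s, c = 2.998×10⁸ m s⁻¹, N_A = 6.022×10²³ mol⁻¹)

5.20×10⁻¹⁰ mol s⁻¹

Photon energy at 465 nm: hc/λ = (6.626×10⁻³⁴)(2.998×10⁸)/(465×10⁻⁹) = 4.272×10⁻¹⁹ J.
Energy delivered: (0.323 mW)(5094 s) = 1.645 J.
Photons incident: 1.645 / 4.272×10⁻¹⁹ = 3.851×10¹⁸, i.e. 3.851×10¹⁸/6.022×10²³ = 6.395×10⁻⁶ mol.
Photons absorbed: 0.753 × 6.395×10⁻⁶ = 4.815×10⁻⁶ mol.
Product formed: 0.55 × 4.815×10⁻⁶ = 2.648×10⁻⁶ mol.
Rate: 2.648×10⁻⁶ / 5094 s = 5.20×10⁻¹⁰ mol s⁻¹.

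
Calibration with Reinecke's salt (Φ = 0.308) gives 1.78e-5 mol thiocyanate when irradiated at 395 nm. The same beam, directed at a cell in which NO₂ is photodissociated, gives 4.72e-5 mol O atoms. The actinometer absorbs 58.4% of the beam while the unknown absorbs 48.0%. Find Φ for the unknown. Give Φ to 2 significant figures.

Photons absorbed by the actinometer: 1.78e-5 / 0.308 = 5.779e-5 mol.
Incident flux: 5.779e-5 / 0.584 = 9.896e-5 einstein.
Absorbed by unknown: 0.480 × 9.896e-5 = 4.750e-5 mol.
Φ(unknown) = 4.72e-5 / 4.750e-5 = 0.99.

Φ = 0.99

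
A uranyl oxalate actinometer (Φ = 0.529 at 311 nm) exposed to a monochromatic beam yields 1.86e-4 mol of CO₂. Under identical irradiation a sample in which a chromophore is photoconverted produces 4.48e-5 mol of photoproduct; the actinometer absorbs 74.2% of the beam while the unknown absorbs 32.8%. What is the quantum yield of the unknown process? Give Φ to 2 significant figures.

Φ = 0.29

Photons absorbed by the actinometer: 1.86e-4 / 0.529 = 3.516e-4 mol.
Incident flux: 3.516e-4 / 0.742 = 4.739e-4 einstein.
Absorbed by unknown: 0.328 × 4.739e-4 = 1.554e-4 mol.
Φ(unknown) = 4.48e-5 / 1.554e-4 = 0.29.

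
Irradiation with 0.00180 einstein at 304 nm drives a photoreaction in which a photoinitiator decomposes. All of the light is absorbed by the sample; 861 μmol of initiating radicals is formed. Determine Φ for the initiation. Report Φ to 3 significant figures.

Φ = 0.478

Product: 861 μmol = 8.61×10⁻⁴ mol.
Φ = 8.61×10⁻⁴ mol / 0.00180 mol photons = 0.478.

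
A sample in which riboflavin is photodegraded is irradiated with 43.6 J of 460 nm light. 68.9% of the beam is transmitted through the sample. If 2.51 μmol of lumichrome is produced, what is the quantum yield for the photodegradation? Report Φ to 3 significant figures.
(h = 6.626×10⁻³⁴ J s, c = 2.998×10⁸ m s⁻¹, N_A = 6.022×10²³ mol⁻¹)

Product: 2.51 μmol = 2.51×10⁻⁶ mol.
Photon energy at 460 nm: hc/λ = (6.626×10⁻³⁴)(2.998×10⁸)/(460×10⁻⁹) = 4.318×10⁻¹⁹ J.
Photons incident: 43.6 / 4.318×10⁻¹⁹ = 1.010×10²⁰, i.e. 1.010×10²⁰/6.022×10²³ = 1.677×10⁻⁴ mol.
Fraction absorbed: 1 − 68.9/100 = 0.3110.
Photons absorbed: 0.3110 × 1.677×10⁻⁴ = 5.215×10⁻⁵ mol.
Φ = 2.51×10⁻⁶ mol / 5.215×10⁻⁵ mol photons = 0.0481.

Φ = 0.0481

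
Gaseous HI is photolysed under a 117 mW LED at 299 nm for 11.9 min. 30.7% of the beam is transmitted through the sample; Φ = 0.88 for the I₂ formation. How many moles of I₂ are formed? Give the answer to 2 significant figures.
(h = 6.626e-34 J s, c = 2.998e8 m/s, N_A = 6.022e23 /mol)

Photon energy at 299 nm: hc/λ = (6.626e-34)(2.998e8)/(299e-9) = 6.644e-19 J.
Energy delivered: (117 mW)(714 s) = 83.54 J.
Photons incident: 83.54 / 6.644e-19 = 1.257e20, i.e. 1.257e20/6.022e23 = 2.087e-4 mol.
Fraction absorbed: 1 − 30.7/100 = 0.6930.
Photons absorbed: 0.6930 × 2.087e-4 = 1.446e-4 mol.
Product: Φ × n_abs = 0.88 × 1.446e-4 = 1.272e-4 mol.

1.3e-4 mol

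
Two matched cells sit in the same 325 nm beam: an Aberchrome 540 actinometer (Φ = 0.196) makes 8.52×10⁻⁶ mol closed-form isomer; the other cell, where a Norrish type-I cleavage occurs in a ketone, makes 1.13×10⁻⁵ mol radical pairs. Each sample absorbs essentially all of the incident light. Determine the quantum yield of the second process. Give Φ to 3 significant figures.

Φ = 0.260

Photons absorbed by the actinometer: 8.52×10⁻⁶ / 0.196 = 4.347×10⁻⁵ mol.
Φ(unknown) = 1.13×10⁻⁵ / 4.347×10⁻⁵ = 0.260.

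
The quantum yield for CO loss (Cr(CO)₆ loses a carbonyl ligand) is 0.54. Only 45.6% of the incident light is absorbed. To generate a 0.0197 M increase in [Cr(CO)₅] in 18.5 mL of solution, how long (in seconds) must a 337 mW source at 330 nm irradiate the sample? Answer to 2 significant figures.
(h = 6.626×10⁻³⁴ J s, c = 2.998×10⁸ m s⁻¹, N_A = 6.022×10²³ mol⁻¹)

t ≈ 1600 s

Product: (0.0197 M)(0.0185 L) = 3.644×10⁻⁴ mol.
Photons that must be absorbed: 3.644×10⁻⁴ / 0.54 = 6.748×10⁻⁴ mol.
Incident photons needed: 6.748×10⁻⁴ / 0.456 = 0.001480 mol.
Photon energy: hc/λ = 6.020×10⁻¹⁹ J; per mole, 3.625×10⁵ J mol⁻¹.
Energy required: 0.001480 × 3.625×10⁵ = 536.5 J.
Time: 536.5 J / 0.337 W = 1600 s.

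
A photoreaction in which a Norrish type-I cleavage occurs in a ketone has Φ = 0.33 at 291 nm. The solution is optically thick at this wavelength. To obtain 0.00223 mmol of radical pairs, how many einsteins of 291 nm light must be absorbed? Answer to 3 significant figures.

Product: 0.00223 mmol = 2.23×10⁻⁶ mol.
Photons that must be absorbed: 2.23×10⁻⁶ / 0.33 = 6.758×10⁻⁶ mol.

6.76×10⁻⁶ einstein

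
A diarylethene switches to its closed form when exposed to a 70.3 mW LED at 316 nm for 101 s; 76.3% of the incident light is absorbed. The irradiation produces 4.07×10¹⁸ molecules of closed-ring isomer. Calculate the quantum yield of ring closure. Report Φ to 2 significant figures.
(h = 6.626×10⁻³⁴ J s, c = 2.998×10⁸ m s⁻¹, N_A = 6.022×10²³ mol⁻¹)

Product: 4.07×10¹⁸ / 6.022×10²³ = 6.759×10⁻⁶ mol.
Photon energy at 316 nm: hc/λ = (6.626×10⁻³⁴)(2.998×10⁸)/(316×10⁻⁹) = 6.286×10⁻¹⁹ J.
Energy delivered: (70.3 mW)(101 s) = 7.100 J.
Photons incident: 7.100 / 6.286×10⁻¹⁹ = 1.129×10¹⁹, i.e. 1.129×10¹⁹/6.022×10²³ = 1.875×10⁻⁵ mol.
Photons absorbed: 0.763 × 1.875×10⁻⁵ = 1.431×10⁻⁵ mol.
Φ = 6.759×10⁻⁶ mol / 1.431×10⁻⁵ mol photons = 0.47.

Φ = 0.47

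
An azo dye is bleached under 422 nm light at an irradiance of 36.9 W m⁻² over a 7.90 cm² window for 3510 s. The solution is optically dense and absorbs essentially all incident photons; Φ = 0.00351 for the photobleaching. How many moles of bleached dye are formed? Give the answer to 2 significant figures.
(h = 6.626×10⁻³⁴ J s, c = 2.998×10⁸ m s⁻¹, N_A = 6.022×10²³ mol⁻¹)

1.3×10⁻⁶ mol

Photon energy at 422 nm: hc/λ = (6.626×10⁻³⁴)(2.998×10⁸)/(422×10⁻⁹) = 4.707×10⁻¹⁹ J.
Energy delivered: (36.9 W m⁻²)(7.90×10⁻⁴ m²)(3510 s) = 102.3 J.
Photons incident: 102.3 / 4.707×10⁻¹⁹ = 2.173×10²⁰, i.e. 2.173×10²⁰/6.022×10²³ = 3.608×10⁻⁴ mol.
Product: Φ × n_abs = 0.00351 × 3.608×10⁻⁴ = 1.266×10⁻⁶ mol.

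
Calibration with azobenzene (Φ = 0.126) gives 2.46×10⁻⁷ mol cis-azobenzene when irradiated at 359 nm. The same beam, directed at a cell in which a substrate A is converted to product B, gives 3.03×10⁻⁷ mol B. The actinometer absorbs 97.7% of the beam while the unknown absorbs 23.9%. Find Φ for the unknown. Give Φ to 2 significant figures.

Φ = 0.63

Photons absorbed by the actinometer: 2.46×10⁻⁷ / 0.126 = 1.952×10⁻⁶ mol.
Incident flux: 1.952×10⁻⁶ / 0.977 = 1.998×10⁻⁶ einstein.
Absorbed by unknown: 0.239 × 1.998×10⁻⁶ = 4.775×10⁻⁷ mol.
Φ(unknown) = 3.03×10⁻⁷ / 4.775×10⁻⁷ = 0.63.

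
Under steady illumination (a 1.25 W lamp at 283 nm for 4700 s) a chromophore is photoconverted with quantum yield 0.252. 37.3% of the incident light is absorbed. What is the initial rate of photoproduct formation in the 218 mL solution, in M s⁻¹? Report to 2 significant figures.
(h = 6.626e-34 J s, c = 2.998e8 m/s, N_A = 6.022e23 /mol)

1.3e-6 M s⁻¹

Photon energy at 283 nm: hc/λ = (6.626e-34)(2.998e8)/(283e-9) = 7.019e-19 J.
Energy delivered: (1.25 W)(4700 s) = 5875 J.
Photons incident: 5875 / 7.019e-19 = 8.370e21, i.e. 8.370e21/6.022e23 = 0.01390 mol.
Photons absorbed: 0.373 × 0.01390 = 0.005185 mol.
Product formed: 0.252 × 0.005185 = 0.001307 mol.
Rate: 0.001307 mol / (4700 s × 0.218 L) = 1.3e-6 M s⁻¹.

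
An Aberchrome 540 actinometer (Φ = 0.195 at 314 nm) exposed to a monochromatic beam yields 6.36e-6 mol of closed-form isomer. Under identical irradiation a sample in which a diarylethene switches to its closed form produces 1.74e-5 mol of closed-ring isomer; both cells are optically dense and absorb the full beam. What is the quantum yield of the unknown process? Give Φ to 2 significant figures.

Φ = 0.53

Photons absorbed by the actinometer: 6.36e-6 / 0.195 = 3.262e-5 mol.
Φ(unknown) = 1.74e-5 / 3.262e-5 = 0.53.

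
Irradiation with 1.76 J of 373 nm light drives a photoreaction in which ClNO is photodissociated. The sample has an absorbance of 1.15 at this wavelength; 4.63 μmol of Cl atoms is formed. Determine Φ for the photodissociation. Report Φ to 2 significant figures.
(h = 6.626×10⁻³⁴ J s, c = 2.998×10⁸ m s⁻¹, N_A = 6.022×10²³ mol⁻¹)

Φ = 0.91

Product: 4.63 μmol = 4.63×10⁻⁶ mol.
Photon energy at 373 nm: hc/λ = (6.626×10⁻³⁴)(2.998×10⁸)/(373×10⁻⁹) = 5.326×10⁻¹⁹ J.
Photons incident: 1.76 / 5.326×10⁻¹⁹ = 3.305×10¹⁸, i.e. 3.305×10¹⁸/6.022×10²³ = 5.488×10⁻⁶ mol.
Fraction absorbed: 1 − 10^(−1.15) = 0.9292.
Photons absorbed: 0.9292 × 5.488×10⁻⁶ = 5.099×10⁻⁶ mol.
Φ = 4.63×10⁻⁶ mol / 5.099×10⁻⁶ mol photons = 0.91.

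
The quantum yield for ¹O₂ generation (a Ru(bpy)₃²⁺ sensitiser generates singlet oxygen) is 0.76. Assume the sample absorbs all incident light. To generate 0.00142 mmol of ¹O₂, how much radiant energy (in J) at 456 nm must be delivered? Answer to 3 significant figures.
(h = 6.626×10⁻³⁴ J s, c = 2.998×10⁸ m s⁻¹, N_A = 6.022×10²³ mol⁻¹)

0.490 J

Product: 0.00142 mmol = 1.42×10⁻⁶ mol.
Photons that must be absorbed: 1.42×10⁻⁶ / 0.76 = 1.868×10⁻⁶ mol.
Photon energy: hc/λ = 4.356×10⁻¹⁹ J; per mole, 2.623×10⁵ J mol⁻¹.
Energy required: 1.868×10⁻⁶ × 2.623×10⁵ = 0.490 J.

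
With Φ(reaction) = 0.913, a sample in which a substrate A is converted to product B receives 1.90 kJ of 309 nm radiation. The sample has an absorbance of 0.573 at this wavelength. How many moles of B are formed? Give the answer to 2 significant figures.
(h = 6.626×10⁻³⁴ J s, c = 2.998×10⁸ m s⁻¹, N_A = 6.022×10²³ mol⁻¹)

Photon energy at 309 nm: hc/λ = (6.626×10⁻³⁴)(2.998×10⁸)/(309×10⁻⁹) = 6.429×10⁻¹⁹ J.
Incident energy: 1.90 kJ = 1900 J.
Photons incident: 1900 / 6.429×10⁻¹⁹ = 2.955×10²¹, i.e. 2.955×10²¹/6.022×10²³ = 0.004907 mol.
Fraction absorbed: 1 − 10^(−0.573) = 0.7327.
Photons absorbed: 0.7327 × 0.004907 = 0.003595 mol.
Product: Φ × n_abs = 0.913 × 0.003595 = 0.003282 mol.

0.0033 mol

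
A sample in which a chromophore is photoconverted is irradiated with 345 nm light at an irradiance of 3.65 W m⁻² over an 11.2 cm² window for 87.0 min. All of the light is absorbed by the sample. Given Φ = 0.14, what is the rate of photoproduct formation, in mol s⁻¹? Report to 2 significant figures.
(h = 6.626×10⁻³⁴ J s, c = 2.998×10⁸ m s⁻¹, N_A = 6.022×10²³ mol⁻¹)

Photon energy at 345 nm: hc/λ = (6.626×10⁻³⁴)(2.998×10⁸)/(345×10⁻⁹) = 5.758×10⁻¹⁹ J.
Energy delivered: (3.65 W m⁻²)(11.2×10⁻⁴ m²)(5220 s) = 21.34 J.
Photons incident: 21.34 / 5.758×10⁻¹⁹ = 3.706×10¹⁹, i.e. 3.706×10¹⁹/6.022×10²³ = 6.154×10⁻⁵ mol.
Product formed: 0.14 × 6.154×10⁻⁵ = 8.616×10⁻⁶ mol.
Rate: 8.616×10⁻⁶ / 5220 s = 1.7×10⁻⁹ mol s⁻¹.

1.7×10⁻⁹ mol s⁻¹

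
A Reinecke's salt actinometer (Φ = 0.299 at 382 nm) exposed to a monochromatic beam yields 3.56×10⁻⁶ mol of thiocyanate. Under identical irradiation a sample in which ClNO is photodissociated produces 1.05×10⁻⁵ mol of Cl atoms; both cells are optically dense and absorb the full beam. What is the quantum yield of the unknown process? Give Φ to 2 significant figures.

Φ = 0.88

Photons absorbed by the actinometer: 3.56×10⁻⁶ / 0.299 = 1.191×10⁻⁵ mol.
Φ(unknown) = 1.05×10⁻⁵ / 1.191×10⁻⁵ = 0.88.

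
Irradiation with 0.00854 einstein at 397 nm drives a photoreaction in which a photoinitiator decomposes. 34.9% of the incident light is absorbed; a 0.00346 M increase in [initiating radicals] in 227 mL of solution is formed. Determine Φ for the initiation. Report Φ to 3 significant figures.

Φ = 0.264

Product: (0.00346 M)(0.227 L) = 7.854×10⁻⁴ mol.
Photons absorbed: 0.349 × 0.00854 = 0.002980 mol.
Φ = 7.854×10⁻⁴ mol / 0.002980 mol photons = 0.264.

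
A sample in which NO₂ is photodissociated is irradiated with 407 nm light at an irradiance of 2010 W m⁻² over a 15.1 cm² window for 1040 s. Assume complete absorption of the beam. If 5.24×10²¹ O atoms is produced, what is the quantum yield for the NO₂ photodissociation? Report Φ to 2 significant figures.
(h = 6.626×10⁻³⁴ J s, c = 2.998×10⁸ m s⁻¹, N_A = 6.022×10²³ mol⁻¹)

Φ = 0.81

Product: 5.24×10²¹ / 6.022×10²³ = 0.008701 mol.
Photon energy at 407 nm: hc/λ = (6.626×10⁻³⁴)(2.998×10⁸)/(407×10⁻⁹) = 4.881×10⁻¹⁹ J.
Energy delivered: (2010 W m⁻²)(15.1×10⁻⁴ m²)(1040 s) = 3157 J.
Photons incident: 3157 / 4.881×10⁻¹⁹ = 6.468×10²¹, i.e. 6.468×10²¹/6.022×10²³ = 0.01074 mol.
Φ = 0.008701 mol / 0.01074 mol photons = 0.81.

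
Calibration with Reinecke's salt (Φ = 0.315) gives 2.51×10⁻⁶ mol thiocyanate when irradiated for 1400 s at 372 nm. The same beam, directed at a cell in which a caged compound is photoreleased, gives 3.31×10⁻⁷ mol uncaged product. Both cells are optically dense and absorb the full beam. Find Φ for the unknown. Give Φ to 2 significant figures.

Photons absorbed by the actinometer: 2.51×10⁻⁶ / 0.315 = 7.968×10⁻⁶ mol.
Φ(unknown) = 3.31×10⁻⁷ / 7.968×10⁻⁶ = 0.042.

Φ = 0.042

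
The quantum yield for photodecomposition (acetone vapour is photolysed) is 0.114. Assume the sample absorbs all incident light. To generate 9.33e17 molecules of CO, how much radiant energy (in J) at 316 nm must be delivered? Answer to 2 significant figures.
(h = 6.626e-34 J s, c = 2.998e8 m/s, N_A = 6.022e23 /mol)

Product: 9.33e17 / 6.022e23 = 1.549e-6 mol.
Photons that must be absorbed: 1.549e-6 / 0.114 = 1.359e-5 mol.
Photon energy: hc/λ = 6.286e-19 J; per mole, 3.785e5 J mol⁻¹.
Energy required: 1.359e-5 × 3.785e5 = 5.1 J.

5.1 J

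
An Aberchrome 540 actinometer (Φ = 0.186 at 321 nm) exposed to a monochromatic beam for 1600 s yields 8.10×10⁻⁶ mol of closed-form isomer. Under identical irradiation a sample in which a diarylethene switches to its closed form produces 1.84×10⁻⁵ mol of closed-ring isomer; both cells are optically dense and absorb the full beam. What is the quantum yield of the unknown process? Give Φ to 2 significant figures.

Φ = 0.42

Photons absorbed by the actinometer: 8.10×10⁻⁶ / 0.186 = 4.355×10⁻⁵ mol.
Φ(unknown) = 1.84×10⁻⁵ / 4.355×10⁻⁵ = 0.42.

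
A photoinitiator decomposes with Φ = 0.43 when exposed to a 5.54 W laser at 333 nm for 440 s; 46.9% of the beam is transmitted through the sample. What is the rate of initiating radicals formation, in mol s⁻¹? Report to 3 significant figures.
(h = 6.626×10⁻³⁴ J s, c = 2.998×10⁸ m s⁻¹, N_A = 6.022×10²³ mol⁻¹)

Photon energy at 333 nm: hc/λ = (6.626×10⁻³⁴)(2.998×10⁸)/(333×10⁻⁹) = 5.965×10⁻¹⁹ J.
Energy delivered: (5.54 W)(440 s) = 2438 J.
Photons incident: 2438 / 5.965×10⁻¹⁹ = 4.087×10²¹, i.e. 4.087×10²¹/6.022×10²³ = 0.006787 mol.
Fraction absorbed: 1 − 46.9/100 = 0.5310.
Photons absorbed: 0.5310 × 0.006787 = 0.003604 mol.
Product formed: 0.43 × 0.003604 = 0.001550 mol.
Rate: 0.001550 / 440 s = 3.52×10⁻⁶ mol s⁻¹.

3.52×10⁻⁶ mol s⁻¹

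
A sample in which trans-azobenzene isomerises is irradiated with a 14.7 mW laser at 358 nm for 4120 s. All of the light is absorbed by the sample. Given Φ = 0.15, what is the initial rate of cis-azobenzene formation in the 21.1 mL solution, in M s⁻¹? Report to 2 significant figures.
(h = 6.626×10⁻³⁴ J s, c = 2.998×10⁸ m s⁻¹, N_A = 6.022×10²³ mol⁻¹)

3.1×10⁻⁷ M s⁻¹

Photon energy at 358 nm: hc/λ = (6.626×10⁻³⁴)(2.998×10⁸)/(358×10⁻⁹) = 5.549×10⁻¹⁹ J.
Energy delivered: (14.7 mW)(4120 s) = 60.56 J.
Photons incident: 60.56 / 5.549×10⁻¹⁹ = 1.091×10²⁰, i.e. 1.091×10²⁰/6.022×10²³ = 1.812×10⁻⁴ mol.
Product formed: 0.15 × 1.812×10⁻⁴ = 2.718×10⁻⁵ mol.
Rate: 2.718×10⁻⁵ mol / (4120 s × 0.0211 L) = 3.1×10⁻⁷ M s⁻¹.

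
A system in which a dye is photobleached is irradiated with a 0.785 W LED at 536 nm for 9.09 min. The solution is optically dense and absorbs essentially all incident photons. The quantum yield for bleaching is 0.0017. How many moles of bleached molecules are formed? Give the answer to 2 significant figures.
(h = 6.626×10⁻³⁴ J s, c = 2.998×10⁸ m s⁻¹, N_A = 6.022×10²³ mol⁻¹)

3.3×10⁻⁶ mol

Photon energy at 536 nm: hc/λ = (6.626×10⁻³⁴)(2.998×10⁸)/(536×10⁻⁹) = 3.706×10⁻¹⁹ J.
Energy delivered: (0.785 W)(545.4 s) = 428.1 J.
Photons incident: 428.1 / 3.706×10⁻¹⁹ = 1.155×10²¹, i.e. 1.155×10²¹/6.022×10²³ = 0.001918 mol.
Product: Φ × n_abs = 0.0017 × 0.001918 = 3.261×10⁻⁶ mol.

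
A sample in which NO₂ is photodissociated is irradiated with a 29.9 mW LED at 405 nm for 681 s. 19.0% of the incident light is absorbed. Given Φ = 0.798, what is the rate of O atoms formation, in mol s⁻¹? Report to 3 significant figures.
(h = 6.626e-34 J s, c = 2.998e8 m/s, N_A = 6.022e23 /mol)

Photon energy at 405 nm: hc/λ = (6.626e-34)(2.998e8)/(405e-9) = 4.905e-19 J.
Energy delivered: (29.9 mW)(681 s) = 20.36 J.
Photons incident: 20.36 / 4.905e-19 = 4.151e19, i.e. 4.151e19/6.022e23 = 6.893e-5 mol.
Photons absorbed: 0.190 × 6.893e-5 = 1.310e-5 mol.
Product formed: 0.798 × 1.310e-5 = 1.045e-5 mol.
Rate: 1.045e-5 / 681 s = 1.53e-8 mol s⁻¹.

1.53e-8 mol s⁻¹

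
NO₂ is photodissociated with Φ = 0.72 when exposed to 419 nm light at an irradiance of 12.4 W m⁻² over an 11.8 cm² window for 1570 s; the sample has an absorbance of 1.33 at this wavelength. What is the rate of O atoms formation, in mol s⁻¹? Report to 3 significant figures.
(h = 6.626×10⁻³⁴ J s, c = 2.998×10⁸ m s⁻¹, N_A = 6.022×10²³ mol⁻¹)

3.52×10⁻⁸ mol s⁻¹

Photon energy at 419 nm: hc/λ = (6.626×10⁻³⁴)(2.998×10⁸)/(419×10⁻⁹) = 4.741×10⁻¹⁹ J.
Energy delivered: (12.4 W m⁻²)(11.8×10⁻⁴ m²)(1570 s) = 22.97 J.
Photons incident: 22.97 / 4.741×10⁻¹⁹ = 4.845×10¹⁹, i.e. 4.845×10¹⁹/6.022×10²³ = 8.045×10⁻⁵ mol.
Fraction absorbed: 1 − 10^(−1.33) = 0.9532.
Photons absorbed: 0.9532 × 8.045×10⁻⁵ = 7.668×10⁻⁵ mol.
Product formed: 0.72 × 7.668×10⁻⁵ = 5.521×10⁻⁵ mol.
Rate: 5.521×10⁻⁵ / 1570 s = 3.52×10⁻⁸ mol s⁻¹.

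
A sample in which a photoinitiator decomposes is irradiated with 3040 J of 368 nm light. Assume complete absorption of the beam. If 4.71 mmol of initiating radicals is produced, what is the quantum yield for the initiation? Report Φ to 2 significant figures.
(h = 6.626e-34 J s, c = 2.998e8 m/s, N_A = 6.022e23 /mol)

Product: 4.71 mmol = 0.00471 mol.
Photon energy at 368 nm: hc/λ = (6.626e-34)(2.998e8)/(368e-9) = 5.398e-19 J.
Photons incident: 3040 / 5.398e-19 = 5.632e21, i.e. 5.632e21/6.022e23 = 0.009352 mol.
Φ = 0.00471 mol / 0.009352 mol photons = 0.50.

Φ = 0.50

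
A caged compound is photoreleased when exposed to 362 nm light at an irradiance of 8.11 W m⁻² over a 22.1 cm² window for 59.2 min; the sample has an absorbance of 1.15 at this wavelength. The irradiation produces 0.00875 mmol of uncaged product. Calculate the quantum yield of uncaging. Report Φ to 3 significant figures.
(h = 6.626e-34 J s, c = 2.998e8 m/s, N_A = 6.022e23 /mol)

Product: 0.00875 mmol = 8.75e-6 mol.
Photon energy at 362 nm: hc/λ = (6.626e-34)(2.998e8)/(362e-9) = 5.487e-19 J.
Energy delivered: (8.11 W m⁻²)(22.1e-4 m²)(3552 s) = 63.66 J.
Photons incident: 63.66 / 5.487e-19 = 1.160e20, i.e. 1.160e20/6.022e23 = 1.926e-4 mol.
Fraction absorbed: 1 − 10^(−1.15) = 0.9292.
Photons absorbed: 0.9292 × 1.926e-4 = 1.790e-4 mol.
Φ = 8.75e-6 mol / 1.790e-4 mol photons = 0.0489.

Φ = 0.0489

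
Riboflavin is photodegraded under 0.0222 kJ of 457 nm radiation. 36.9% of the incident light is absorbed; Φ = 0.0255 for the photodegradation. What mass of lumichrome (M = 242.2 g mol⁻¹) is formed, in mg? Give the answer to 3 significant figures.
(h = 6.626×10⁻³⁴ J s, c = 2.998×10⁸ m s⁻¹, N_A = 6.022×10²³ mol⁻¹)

Photon energy at 457 nm: hc/λ = (6.626×10⁻³⁴)(2.998×10⁸)/(457×10⁻⁹) = 4.347×10⁻¹⁹ J.
Incident energy: 0.0222 kJ = 22.2 J.
Photons incident: 22.2 / 4.347×10⁻¹⁹ = 5.107×10¹⁹, i.e. 5.107×10¹⁹/6.022×10²³ = 8.481×10⁻⁵ mol.
Photons absorbed: 0.369 × 8.481×10⁻⁵ = 3.129×10⁻⁵ mol.
Product: Φ × n_abs = 0.0255 × 3.129×10⁻⁵ = 7.979×10⁻⁷ mol.
Mass: 7.979×10⁻⁷ × 242.2 = 1.933×10⁻⁴ g = 0.193 mg.

0.193 mg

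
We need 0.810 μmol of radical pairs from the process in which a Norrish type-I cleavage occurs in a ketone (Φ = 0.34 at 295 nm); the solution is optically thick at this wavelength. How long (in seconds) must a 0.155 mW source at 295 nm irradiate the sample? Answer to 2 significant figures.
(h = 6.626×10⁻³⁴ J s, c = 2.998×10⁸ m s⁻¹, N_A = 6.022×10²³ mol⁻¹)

Product: 0.810 μmol = 8.10×10⁻⁷ mol.
Photons that must be absorbed: 8.10×10⁻⁷ / 0.34 = 2.382×10⁻⁶ mol.
Photon energy: hc/λ = 6.734×10⁻¹⁹ J; per mole, 4.055×10⁵ J mol⁻¹.
Energy required: 2.382×10⁻⁶ × 4.055×10⁵ = 0.9659 J.
Time: 0.9659 J / 0.000155 W = 6200 s.

t ≈ 6200 s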